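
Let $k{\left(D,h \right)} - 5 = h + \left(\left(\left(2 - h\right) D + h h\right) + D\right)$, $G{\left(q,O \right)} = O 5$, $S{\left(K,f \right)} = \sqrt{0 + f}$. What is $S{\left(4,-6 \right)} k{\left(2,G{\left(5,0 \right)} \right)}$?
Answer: $11 i \sqrt{6} \approx 26.944 i$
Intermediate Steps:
$S{\left(K,f \right)} = \sqrt{f}$
$G{\left(q,O \right)} = 5 O$
$k{\left(D,h \right)} = 5 + D + h + h^{2} + D \left(2 - h\right)$ ($k{\left(D,h \right)} = 5 + \left(h + \left(\left(\left(2 - h\right) D + h h\right) + D\right)\right) = 5 + \left(h + \left(\left(D \left(2 - h\right) + h^{2}\right) + D\right)\right) = 5 + \left(h + \left(\left(h^{2} + D \left(2 - h\right)\right) + D\right)\right) = 5 + \left(h + \left(D + h^{2} + D \left(2 - h\right)\right)\right) = 5 + \left(D + h + h^{2} + D \left(2 - h\right)\right) = 5 + D + h + h^{2} + D \left(2 - h\right)$)
$S{\left(4,-6 \right)} k{\left(2,G{\left(5,0 \right)} \right)} = \sqrt{-6} \left(5 + 5 \cdot 0 + \left(5 \cdot 0\right)^{2} + 3 \cdot 2 - 2 \cdot 5 \cdot 0\right) = i \sqrt{6} \left(5 + 0 + 0^{2} + 6 - 2 \cdot 0\right) = i \sqrt{6} \left(5 + 0 + 0 + 6 + 0\right) = i \sqrt{6} \cdot 11 = 11 i \sqrt{6}$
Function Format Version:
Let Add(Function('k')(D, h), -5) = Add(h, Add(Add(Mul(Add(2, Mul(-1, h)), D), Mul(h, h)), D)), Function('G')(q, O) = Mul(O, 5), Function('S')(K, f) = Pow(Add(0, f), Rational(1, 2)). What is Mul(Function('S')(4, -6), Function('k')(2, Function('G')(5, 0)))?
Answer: Mul(11, I, Pow(6, Rational(1, 2))) ≈ Mul(26.944, I)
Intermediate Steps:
Function('S')(K, f) = Pow(f, Rational(1, 2))
Function('G')(q, O) = Mul(5, O)
Function('k')(D, h) = Add(5, D, h, Pow(h, 2), Mul(D, Add(2, Mul(-1, h)))) (Function('k')(D, h) = Add(5, Add(h, Add(Add(Mul(Add(2, Mul(-1, h)), D), Mul(h, h)), D))) = Add(5, Add(h, Add(Add(Mul(D, Add(2, Mul(-1, h))), Pow(h, 2)), D))) = Add(5, Add(h, Add(Add(Pow(h, 2), Mul(D, Add(2, Mul(-1, h)))), D))) = Add(5, Add(h, Add(D, Pow(h, 2), Mul(D, Add(2, Mul(-1, h)))))) = Add(5, Add(D, h, Pow(h, 2), Mul(D, Add(2, Mul(-1, h))))) = Add(5, D, h, Pow(h, 2), Mul(D, Add(2, Mul(-1, h)))))
Mul(Function('S')(4, -6), Function('k')(2, Function('G')(5, 0))) = Mul(Pow(-6, Rational(1, 2)), Add(5, Mul(5, 0), Pow(Mul(5, 0), 2), Mul(3, 2), Mul(-1, 2, Mul(5, 0)))) = Mul(Mul(I, Pow(6, Rational(1, 2))), Add(5, 0, Pow(0, 2), 6, Mul(-1, 2, 0))) = Mul(Mul(I, Pow(6, Rational(1, 2))), Add(5, 0, 0, 6, 0)) = Mul(Mul(I, Pow(6, Rational(1, 2))), 11) = Mul(11, I, Pow(6, Rational(1, 2)))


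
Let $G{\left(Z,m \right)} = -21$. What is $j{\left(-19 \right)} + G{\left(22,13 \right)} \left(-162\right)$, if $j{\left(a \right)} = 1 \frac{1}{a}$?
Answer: $\frac{64637}{19} \approx 3401.9$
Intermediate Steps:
$j{\left(a \right)} = \frac{1}{a}$
$j{\left(-19 \right)} + G{\left(22,13 \right)} \left(-162\right) = \frac{1}{-19} - -3402 = - \frac{1}{19} + 3402 = \frac{64637}{19}$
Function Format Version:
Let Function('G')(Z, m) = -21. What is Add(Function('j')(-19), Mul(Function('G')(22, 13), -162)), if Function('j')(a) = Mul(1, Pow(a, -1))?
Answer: Rational(64637, 19) ≈ 3401.9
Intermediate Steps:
Function('j')(a) = Pow(a, -1)
Add(Function('j')(-19), Mul(Function('G')(22, 13), -162)) = Add(Pow(-19, -1), Mul(-21, -162)) = Add(Rational(-1, 19), 3402) = Rational(64637, 19)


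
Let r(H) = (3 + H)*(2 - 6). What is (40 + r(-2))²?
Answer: 1296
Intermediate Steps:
r(H) = -12 - 4*H (r(H) = (3 + H)*(-4) = -12 - 4*H)
(40 + r(-2))² = (40 + (-12 - 4*(-2)))² = (40 + (-12 + 8))² = (40 - 4)² = 36² = 1296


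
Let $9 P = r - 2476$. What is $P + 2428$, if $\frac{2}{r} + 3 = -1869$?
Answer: $\frac{18135935}{8424} \approx 2152.9$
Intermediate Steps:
$r = - \frac{1}{936}$ ($r = \frac{2}{-3 - 1869} = \frac{2}{-1872} = 2 \left(- \frac{1}{1872}\right) = - \frac{1}{936} \approx -0.0010684$)
$P = - \frac{2317537}{8424}$ ($P = \frac{- \frac{1}{936} - 2476}{9} = \frac{1}{9} \left(- \frac{2317537}{936}\right) = - \frac{2317537}{8424} \approx -275.11$)
$P + 2428 = - \frac{2317537}{8424} + 2428 = \frac{18135935}{8424}$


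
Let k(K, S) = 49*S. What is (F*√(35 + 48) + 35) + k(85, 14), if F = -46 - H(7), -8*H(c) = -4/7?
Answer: 721 - 645*√83/14 ≈ 301.27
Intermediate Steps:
H(c) = 1/14 (H(c) = -(-1)/(2*7) = -⅛*(-4/7) = 1/14)
F = -645/14 (F = -46 - 1*1/14 = -46 - 1/14 = -645/14 ≈ -46.071)
(F*√(35 + 48) + 35) + k(85, 14) = (-645*√(35 + 48)/14 + 35) + 49*14 = (-645*√83/14 + 35) + 686 = (35 - 645*√83/14) + 686 = 721 - 645*√83/14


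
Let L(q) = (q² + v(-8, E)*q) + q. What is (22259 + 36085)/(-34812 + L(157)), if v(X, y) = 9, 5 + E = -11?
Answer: -4488/661 ≈ -6.7897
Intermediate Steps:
E = -16 (E = -5 - 11 = -16)
L(q) = q² + 10*q (L(q) = (q² + 9*q) + q = q² + 10*q)
(22259 + 36085)/(-34812 + L(157)) = (22259 + 36085)/(-34812 + 157*(10 + 157)) = 58344/(-34812 + 157*167) = 58344/(-34812 + 26219) = 58344/(-8593) = 58344*(-1/8593) = -4488/661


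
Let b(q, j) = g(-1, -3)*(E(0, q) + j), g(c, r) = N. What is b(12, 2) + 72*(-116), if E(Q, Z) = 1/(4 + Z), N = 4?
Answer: -33375/4 ≈ -8343.8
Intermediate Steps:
g(c, r) = 4
b(q, j) = 4*j + 4/(4 + q) (b(q, j) = 4*(1/(4 + q) + j) = 4*(j + 1/(4 + q)) = 4*j + 4/(4 + q))
b(12, 2) + 72*(-116) = 4*(1 + 2*(4 + 12))/(4 + 12) + 72*(-116) = 4*(1 + 2*16)/16 - 8352 = 4*(1/16)*(1 + 32) - 8352 = 4*(1/16)*33 - 8352 = 33/4 - 8352 = -33375/4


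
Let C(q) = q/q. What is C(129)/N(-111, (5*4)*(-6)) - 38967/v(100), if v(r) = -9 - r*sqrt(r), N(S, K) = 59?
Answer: 2300062/59531 ≈ 38.636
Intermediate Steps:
v(r) = -9 - r**(3/2)
C(q) = 1
C(129)/N(-111, (5*4)*(-6)) - 38967/v(100) = 1/59 - 38967/(-9 - 100**(3/2)) = 1*(1/59) - 38967/(-9 - 1*1000) = 1/59 - 38967/(-9 - 1000) = 1/59 - 38967/(-1009) = 1/59 - 38967*(-1/1009) = 1/59 + 38967/1009 = 2300062/59531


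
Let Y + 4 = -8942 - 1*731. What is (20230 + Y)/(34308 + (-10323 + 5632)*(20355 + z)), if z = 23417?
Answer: -10553/205300144 ≈ -5.1403e-5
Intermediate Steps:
Y = -9677 (Y = -4 + (-8942 - 1*731) = -4 + (-8942 - 731) = -4 - 9673 = -9677)
(20230 + Y)/(34308 + (-10323 + 5632)*(20355 + z)) = (20230 - 9677)/(34308 + (-10323 + 5632)*(20355 + 23417)) = 10553/(34308 - 4691*43772) = 10553/(34308 - 205334452) = 10553/(-205300144) = 10553*(-1/205300144) = -10553/205300144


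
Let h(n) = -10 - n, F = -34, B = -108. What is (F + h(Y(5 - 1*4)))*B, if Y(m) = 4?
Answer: 5184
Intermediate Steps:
(F + h(Y(5 - 1*4)))*B = (-34 + (-10 - 1*4))*(-108) = (-34 + (-10 - 4))*(-108) = (-34 - 14)*(-108) = -48*(-108) = 5184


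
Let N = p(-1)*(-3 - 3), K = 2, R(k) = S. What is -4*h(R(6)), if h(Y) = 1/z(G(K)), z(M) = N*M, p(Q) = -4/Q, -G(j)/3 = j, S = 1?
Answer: -1/36 ≈ -0.027778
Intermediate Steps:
R(k) = 1
G(j) = -3*j
N = -24 (N = (-4/(-1))*(-3 - 3) = -4*(-1)*(-6) = 4*(-6) = -24)
z(M) = -24*M
h(Y) = 1/144 (h(Y) = 1/(-(-72)*2) = 1/(-24*(-6)) = 1/144)
-4*h(R(6)) = -4*1/144 = -1/36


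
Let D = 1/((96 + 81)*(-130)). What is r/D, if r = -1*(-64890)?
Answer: -1493118900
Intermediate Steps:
r = 64890
D = -1/23010 (D = 1/(177*(-130)) = 1/(-23010) = -1/23010 ≈ -4.3459e-5)
r/D = 64890/(-1/23010) = 64890*(-23010) = -1493118900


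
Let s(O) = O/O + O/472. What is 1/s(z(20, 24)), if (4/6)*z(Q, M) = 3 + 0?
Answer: 944/953 ≈ 0.99056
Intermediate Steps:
z(Q, M) = 9/2 (z(Q, M) = 3*(3 + 0)/2 = (3/2)*3 = 9/2)
s(O) = 1 + O/472 (s(O) = 1 + O*(1/472) = 1 + O/472)
1/s(z(20, 24)) = 1/(1 + (1/472)*(9/2)) = 1/(1 + 9/944) = 1/(953/944) = 944/953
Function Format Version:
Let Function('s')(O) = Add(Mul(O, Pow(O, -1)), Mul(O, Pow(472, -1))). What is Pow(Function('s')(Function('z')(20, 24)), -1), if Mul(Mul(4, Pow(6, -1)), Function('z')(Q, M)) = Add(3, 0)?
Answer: Rational(944, 953) ≈ 0.99056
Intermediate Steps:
Function('z')(Q, M) = Rational(9, 2) (Function('z')(Q, M) = Mul(Rational(3, 2), Add(3, 0)) = Mul(Rational(3, 2), 3) = Rational(9, 2))
Function('s')(O) = Add(1, Mul(Rational(1, 472), O)) (Function('s')(O) = Add(1, Mul(O, Rational(1, 472))) = Add(1, Mul(Rational(1, 472), O)))
Pow(Function('s')(Function('z')(20, 24)), -1) = Pow(Add(1, Mul(Rational(1, 472), Rational(9, 2))), -1) = Pow(Add(1, Rational(9, 944)), -1) = Pow(Rational(953, 944), -1) = Rational(944, 953)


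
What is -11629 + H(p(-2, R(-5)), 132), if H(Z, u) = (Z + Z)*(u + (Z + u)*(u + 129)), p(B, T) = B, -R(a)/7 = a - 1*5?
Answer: -147877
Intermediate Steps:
R(a) = 35 - 7*a (R(a) = -7*(a - 1*5) = -7*(a - 5) = -7*(-5 + a) = 35 - 7*a)
H(Z, u) = 2*Z*(u + (129 + u)*(Z + u)) (H(Z, u) = (2*Z)*(u + (Z + u)*(129 + u)) = (2*Z)*(u + (129 + u)*(Z + u)) = 2*Z*(u + (129 + u)*(Z + u)))
-11629 + H(p(-2, R(-5)), 132) = -11629 + 2*(-2)*(132² + 129*(-2) + 130*132 - 2*132) = -11629 + 2*(-2)*(17424 - 258 + 17160 - 264) = -11629 + 2*(-2)*34062 = -11629 - 136248 = -147877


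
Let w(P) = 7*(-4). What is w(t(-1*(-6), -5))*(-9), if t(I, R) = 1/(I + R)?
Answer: 252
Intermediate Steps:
w(P) = -28
w(t(-1*(-6), -5))*(-9) = -28*(-9) = 252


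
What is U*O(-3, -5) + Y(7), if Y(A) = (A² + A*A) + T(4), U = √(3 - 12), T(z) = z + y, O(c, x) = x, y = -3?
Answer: 99 - 15*I ≈ 99.0 - 15.0*I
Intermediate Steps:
T(z) = -3 + z (T(z) = z - 3 = -3 + z)
U = 3*I (U = √(-9) = 3*I ≈ 3.0*I)
Y(A) = 1 + 2*A² (Y(A) = (A² + A*A) + (-3 + 4) = (A² + A²) + 1 = 2*A² + 1 = 1 + 2*A²)
U*O(-3, -5) + Y(7) = (3*I)*(-5) + (1 + 2*7²) = -15*I + (1 + 2*49) = -15*I + (1 + 98) = -15*I + 99 = 99 - 15*I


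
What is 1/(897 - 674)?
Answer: 1/223 ≈ 0.0044843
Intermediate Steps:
1/(897 - 674) = 1/223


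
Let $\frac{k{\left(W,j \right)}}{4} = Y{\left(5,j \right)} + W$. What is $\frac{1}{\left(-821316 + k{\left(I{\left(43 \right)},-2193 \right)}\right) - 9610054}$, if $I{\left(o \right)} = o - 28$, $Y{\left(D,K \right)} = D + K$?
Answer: $- \frac{1}{10440062} \approx -9.5785 \cdot 10^{-8}$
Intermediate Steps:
$I{\left(o \right)} = -28 + o$
$k{\left(W,j \right)} = 20 + 4 W + 4 j$ ($k{\left(W,j \right)} = 4 \left(\left(5 + j\right) + W\right) = 4 \left(5 + W + j\right) = 20 + 4 W + 4 j$)
$\frac{1}{\left(-821316 + k{\left(I{\left(43 \right)},-2193 \right)}\right) - 9610054} = \frac{1}{\left(-821316 + \left(20 + 4 \left(-28 + 43\right) + 4 \left(-2193\right)\right)\right) - 9610054} = \frac{1}{\left(-821316 + \left(20 + 4 \cdot 15 - 8772\right)\right) - 9610054} = \frac{1}{\left(-821316 + \left(20 + 60 - 8772\right)\right) - 9610054} = \frac{1}{\left(-821316 - 8692\right) - 9610054} = \frac{1}{-830008 - 9610054} = \frac{1}{-10440062} = - \frac{1}{10440062}$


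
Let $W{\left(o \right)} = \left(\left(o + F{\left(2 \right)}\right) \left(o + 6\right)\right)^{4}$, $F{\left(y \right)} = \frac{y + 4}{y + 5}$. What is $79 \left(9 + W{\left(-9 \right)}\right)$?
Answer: $\frac{67549557510}{2401} \approx 2.8134 \cdot 10^{7}$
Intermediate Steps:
$F{\left(y \right)} = \frac{4 + y}{5 + y}$
$W{\left(o \right)} = \left(6 + o\right)^{4} \left(\frac{6}{7} + o\right)^{4}$ ($W{\left(o \right)} = \left(\left(o + \frac{4 + 2}{5 + 2}\right) \left(o + 6\right)\right)^{4} = \left(\left(o + \frac{1}{7} \cdot 6\right) \left(6 + o\right)\right)^{4} = \left(\left(o + \frac{6}{7}\right) \left(6 + o\right)\right)^{4} = \left(\left(\frac{6}{7} + o\right) \left(6 + o\right)\right)^{4} = \left(\left(6 + o\right) \left(\frac{6}{7} + o\right)\right)^{4} = \left(6 + o\right)^{4} \left(\frac{6}{7} + o\right)^{4}$)
$79 \left(9 + W{\left(-9 \right)}\right) = 79 \left(9 + \frac{\left(6 - 9\right)^{4} \left(6 + 7 \left(-9\right)\right)^{4}}{2401}\right) = 79 \left(9 + \frac{\left(-3\right)^{4} \left(6 - 63\right)^{4}}{2401}\right) = 79 \left(9 + \frac{1}{2401} \cdot 81 \left(-57\right)^{4}\right) = 79 \left(9 + \frac{1}{2401} \cdot 81 \cdot 10556001\right) = 79 \left(9 + \frac{855036081}{2401}\right) = 79 \cdot \frac{855057690}{2401} = \frac{67549557510}{2401}$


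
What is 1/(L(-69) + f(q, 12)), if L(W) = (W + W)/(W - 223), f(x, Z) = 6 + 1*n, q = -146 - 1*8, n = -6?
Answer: 146/69 ≈ 2.1159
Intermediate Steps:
q = -154 (q = -146 - 8 = -154)
f(x, Z) = 0 (f(x, Z) = 6 + 1*(-6) = 6 - 6 = 0)
L(W) = 2*W/(-223 + W) (L(W) = (2*W)/(-223 + W) = 2*W/(-223 + W))
1/(L(-69) + f(q, 12)) = 1/(2*(-69)/(-223 - 69) + 0) = 1/(2*(-69)/(-292) + 0) = 1/(2*(-69)*(-1/292) + 0) = 1/(69/146 + 0) = 1/(69/146) = 146/69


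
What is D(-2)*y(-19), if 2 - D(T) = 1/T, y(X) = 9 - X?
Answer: 70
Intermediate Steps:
D(T) = 2 - 1/T
D(-2)*y(-19) = (2 - 1/(-2))*(9 - 1*(-19)) = (2 - 1*(-½))*(9 + 19) = (2 + ½)*28 = (5/2)*28 = 70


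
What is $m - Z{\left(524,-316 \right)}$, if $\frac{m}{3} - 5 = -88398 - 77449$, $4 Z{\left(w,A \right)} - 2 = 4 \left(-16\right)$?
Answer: $- \frac{995021}{2} \approx -4.9751 \cdot 10^{5}$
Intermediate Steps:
$Z{\left(w,A \right)} = - \frac{31}{2}$ ($Z{\left(w,A \right)} = \frac{1}{2} + \frac{4 \left(-16\right)}{4} = \frac{1}{2} + \frac{1}{4} \left(-64\right) = \frac{1}{2} - 16 = - \frac{31}{2}$)
$m = -497526$ ($m = 15 + 3 \left(-88398 - 77449\right) = 15 + 3 \left(-165847\right) = 15 - 497541 = -497526$)
$m - Z{\left(524,-316 \right)} = -497526 - - \frac{31}{2} = -497526 + \frac{31}{2} = - \frac{995021}{2}$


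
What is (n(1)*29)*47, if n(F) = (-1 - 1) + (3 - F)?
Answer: 0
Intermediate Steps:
n(F) = 1 - F (n(F) = -2 + (3 - F) = 1 - F)
(n(1)*29)*47 = ((1 - 1*1)*29)*47 = ((1 - 1)*29)*47 = (0*29)*47 = 0*47 = 0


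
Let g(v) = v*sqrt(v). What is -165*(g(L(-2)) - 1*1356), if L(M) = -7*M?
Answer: 223740 - 2310*sqrt(14) ≈ 2.1510e+5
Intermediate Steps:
g(v) = v**(3/2)
-165*(g(L(-2)) - 1*1356) = -165*((-7*(-2))**(3/2) - 1*1356) = -165*(14**(3/2) - 1356) = -165*(14*sqrt(14) - 1356) = -165*(-1356 + 14*sqrt(14)) = 223740 - 2310*sqrt(14)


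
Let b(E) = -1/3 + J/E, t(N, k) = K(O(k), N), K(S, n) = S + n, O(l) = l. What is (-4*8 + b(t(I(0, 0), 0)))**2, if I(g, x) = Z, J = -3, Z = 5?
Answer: 244036/225 ≈ 1084.6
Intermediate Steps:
I(g, x) = 5
t(N, k) = N + k (t(N, k) = k + N = N + k)
b(E) = -1/3 - 3/E
(-4*8 + b(t(I(0, 0), 0)))**2 = (-4*8 + (-9 - (5 + 0))/(3*(5 + 0)))**2 = (-32 + (1/3)*(-9 - 1*5)/5)**2 = (-32 + (1/3)*(1/5)*(-9 - 5))**2 = (-32 + (1/3)*(1/5)*(-14))**2 = (-32 - 14/15)**2 = (-494/15)**2 = 244036/225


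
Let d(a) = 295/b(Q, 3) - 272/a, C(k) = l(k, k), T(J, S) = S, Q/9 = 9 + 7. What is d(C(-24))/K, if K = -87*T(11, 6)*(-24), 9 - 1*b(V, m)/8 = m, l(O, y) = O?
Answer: 839/601344 ≈ 0.0013952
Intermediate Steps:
Q = 144 (Q = 9*(9 + 7) = 9*16 = 144)
C(k) = k
b(V, m) = 72 - 8*m
d(a) = 295/48 - 272/a (d(a) = 295/(72 - 8*3) - 272/a = 295/(72 - 24) - 272/a = 295/48 - 272/a)
K = 12528 (K = -87*6*(-24) = -522*(-24) = 12528)
d(C(-24))/K = (295/48 - 272/(-24))/12528 = (295/48 - 272*(-1/24))*(1/12528) = (295/48 + 34/3)*(1/12528) = (839/48)*(1/12528) = 839/601344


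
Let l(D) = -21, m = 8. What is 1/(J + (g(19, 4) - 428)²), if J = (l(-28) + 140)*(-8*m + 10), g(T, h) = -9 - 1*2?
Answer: 1/186295 ≈ 5.3678e-6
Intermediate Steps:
g(T, h) = -11 (g(T, h) = -9 - 2 = -11)
J = -6426 (J = (-21 + 140)*(-8*8 + 10) = 119*(-64 + 10) = 119*(-54) = -6426)
1/(J + (g(19, 4) - 428)²) = 1/(-6426 + (-11 - 428)²) = 1/(-6426 + (-439)²) = 1/(-6426 + 192721) = 1/186295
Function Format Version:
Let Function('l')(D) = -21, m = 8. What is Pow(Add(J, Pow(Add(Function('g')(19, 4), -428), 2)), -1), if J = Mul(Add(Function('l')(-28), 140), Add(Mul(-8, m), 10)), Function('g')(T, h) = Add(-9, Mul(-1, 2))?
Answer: Rational(1, 186295) ≈ 5.3678e-6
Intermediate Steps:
Function('g')(T, h) = -11 (Function('g')(T, h) = Add(-9, -2) = -11)
J = -6426 (J = Mul(Add(-21, 140), Add(Mul(-8, 8), 10)) = Mul(119, Add(-64, 10)) = Mul(119, -54) = -6426)
Pow(Add(J, Pow(Add(Function('g')(19, 4), -428), 2)), -1) = Pow(Add(-6426, Pow(Add(-11, -428), 2)), -1) = Pow(Add(-6426, Pow(-439, 2)), -1) = Pow(Add(-6426, 192721), -1) = Pow(186295, -1) = Rational(1, 186295)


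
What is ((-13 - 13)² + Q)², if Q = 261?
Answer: 877969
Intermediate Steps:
((-13 - 13)² + Q)² = ((-13 - 13)² + 261)² = ((-26)² + 261)² = (676 + 261)² = 937² = 877969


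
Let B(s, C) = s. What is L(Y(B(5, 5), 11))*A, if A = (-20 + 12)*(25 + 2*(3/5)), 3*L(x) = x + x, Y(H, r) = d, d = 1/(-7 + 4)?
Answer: 2096/45 ≈ 46.578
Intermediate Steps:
d = -1/3 (d = 1/(-3) = -1/3 ≈ -0.33333)
Y(H, r) = -1/3
L(x) = 2*x/3 (L(x) = (x + x)/3 = (2*x)/3 = 2*x/3)
A = -1048/5 (A = -8*(25 + 2*(3*(1/5))) = -8*(25 + 2*(3/5)) = -8*(25 + 6/5) = -8*131/5 = -1048/5 ≈ -209.60)
L(Y(B(5, 5), 11))*A = ((2/3)*(-1/3))*(-1048/5) = -2/9*(-1048/5) = 2096/45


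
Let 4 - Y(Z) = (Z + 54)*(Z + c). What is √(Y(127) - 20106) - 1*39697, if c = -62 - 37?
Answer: -39697 + I*√25170 ≈ -39697.0 + 158.65*I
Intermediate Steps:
c = -99
Y(Z) = 4 - (-99 + Z)*(54 + Z) (Y(Z) = 4 - (Z + 54)*(Z - 99) = 4 - (54 + Z)*(-99 + Z) = 4 - (-99 + Z)*(54 + Z))
√(Y(127) - 20106) - 1*39697 = √((5350 - 1*127² + 45*127) - 20106) - 1*39697 = √((5350 - 1*16129 + 5715) - 20106) - 39697 = √((5350 - 16129 + 5715) - 20106) - 39697 = √(-5064 - 20106) - 39697 = √(-25170) - 39697 = I*√25170 - 39697 = -39697 + I*√25170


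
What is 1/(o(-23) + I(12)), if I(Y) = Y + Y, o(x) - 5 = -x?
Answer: 1/52 ≈ 0.019231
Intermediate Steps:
o(x) = 5 - x
I(Y) = 2*Y
1/(o(-23) + I(12)) = 1/((5 - 1*(-23)) + 2*12) = 1/((5 + 23) + 24) = 1/(28 + 24) = 1/52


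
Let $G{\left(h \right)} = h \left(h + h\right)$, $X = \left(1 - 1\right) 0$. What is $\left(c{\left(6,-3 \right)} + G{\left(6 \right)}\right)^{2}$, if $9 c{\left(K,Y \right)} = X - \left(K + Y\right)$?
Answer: $\frac{46225}{9} \approx 5136.1$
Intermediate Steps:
$X = 0$ ($X = 0 \cdot 0 = 0$)
$G{\left(h \right)} = 2 h^{2}$ ($G{\left(h \right)} = h 2 h = 2 h^{2}$)
$c{\left(K,Y \right)} = - \frac{K}{9} - \frac{Y}{9}$ ($c{\left(K,Y \right)} = \frac{0 - \left(K + Y\right)}{9} = \frac{- K - Y}{9} = - \frac{K}{9} - \frac{Y}{9}$)
$\left(c{\left(6,-3 \right)} + G{\left(6 \right)}\right)^{2} = \left(\left(\left(- \frac{1}{9}\right) 6 - - \frac{1}{3}\right) + 2 \cdot 6^{2}\right)^{2} = \left(\left(- \frac{2}{3} + \frac{1}{3}\right) + 2 \cdot 36\right)^{2} = \left(- \frac{1}{3} + 72\right)^{2} = \left(\frac{215}{3}\right)^{2} = \frac{46225}{9}$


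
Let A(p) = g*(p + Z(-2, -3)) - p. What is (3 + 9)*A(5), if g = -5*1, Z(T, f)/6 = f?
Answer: 720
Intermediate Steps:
Z(T, f) = 6*f
g = -5
A(p) = 90 - 6*p (A(p) = -5*(p + 6*(-3)) - p = -5*(p - 18) - p = -5*(-18 + p) - p = (90 - 5*p) - p = 90 - 6*p)
(3 + 9)*A(5) = (3 + 9)*(90 - 6*5) = 12*(90 - 30) = 12*60 = 720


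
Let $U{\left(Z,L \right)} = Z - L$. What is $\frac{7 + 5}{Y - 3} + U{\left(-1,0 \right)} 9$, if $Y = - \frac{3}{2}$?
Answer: $- \frac{35}{3} \approx -11.667$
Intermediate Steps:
$Y = - \frac{3}{2}$ ($Y = \left(-3\right) \frac{1}{2} = - \frac{3}{2} \approx -1.5$)
$\frac{7 + 5}{Y - 3} + U{\left(-1,0 \right)} 9 = \frac{7 + 5}{- \frac{3}{2} - 3} + \left(-1 - 0\right) 9 = \frac{12}{- \frac{9}{2}} + \left(-1 + 0\right) 9 = 12 \left(- \frac{2}{9}\right) - 9 = - \frac{8}{3} - 9 = - \frac{35}{3}$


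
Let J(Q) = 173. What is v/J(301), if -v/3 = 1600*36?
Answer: -172800/173 ≈ -998.84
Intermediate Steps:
v = -172800 (v = -4800*36 = -3*57600 = -172800)
v/J(301) = -172800/173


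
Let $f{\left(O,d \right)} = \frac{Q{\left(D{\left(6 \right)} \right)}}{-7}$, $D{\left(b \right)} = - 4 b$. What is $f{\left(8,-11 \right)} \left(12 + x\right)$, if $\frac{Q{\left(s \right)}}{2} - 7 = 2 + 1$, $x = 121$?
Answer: $-380$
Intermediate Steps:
$Q{\left(s \right)} = 20$ ($Q{\left(s \right)} = 14 + 2 \left(2 + 1\right) = 14 + 2 \cdot 3 = 14 + 6 = 20$)
$f{\left(O,d \right)} = - \frac{20}{7}$ ($f{\left(O,d \right)} = \frac{20}{-7} = 20 \left(- \frac{1}{7}\right) = - \frac{20}{7}$)
$f{\left(8,-11 \right)} \left(12 + x\right) = - \frac{20 \left(12 + 121\right)}{7} = \left(- \frac{20}{7}\right) 133 = -380$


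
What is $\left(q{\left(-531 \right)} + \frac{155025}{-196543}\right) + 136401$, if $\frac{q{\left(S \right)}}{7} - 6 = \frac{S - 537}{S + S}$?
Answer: $\frac{4746811682326}{34788111} \approx 1.3645 \cdot 10^{5}$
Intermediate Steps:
$q{\left(S \right)} = 42 + \frac{7 \left(-537 + S\right)}{2 S}$ ($q{\left(S \right)} = 42 + 7 \frac{S - 537}{S + S} = 42 + 7 \frac{-537 + S}{2 S} = 42 + \frac{7 \left(-537 + S\right)}{2 S}$)
$\left(q{\left(-531 \right)} + \frac{155025}{-196543}\right) + 136401 = \left(\frac{7 \left(-537 + 13 \left(-531\right)\right)}{2 \left(-531\right)} + \frac{155025}{-196543}\right) + 136401 = \left(\frac{7}{2} \left(- \frac{1}{531}\right) \left(-537 - 6903\right) + 155025 \left(- \frac{1}{196543}\right)\right) + 136401 = \left(\frac{7}{2} \left(- \frac{1}{531}\right) \left(-7440\right) - \frac{155025}{196543}\right) + 136401 = \left(\frac{8680}{177} - \frac{155025}{196543}\right) + 136401 = \frac{1678553815}{34788111} + 136401 = \frac{4746811682326}{34788111}$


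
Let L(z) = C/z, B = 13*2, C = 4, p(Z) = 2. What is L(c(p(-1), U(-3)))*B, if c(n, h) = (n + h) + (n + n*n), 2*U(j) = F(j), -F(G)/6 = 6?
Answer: -52/5 ≈ -10.400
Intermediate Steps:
F(G) = -36 (F(G) = -6*6 = -36)
U(j) = -18 (U(j) = (½)*(-36) = -18)
c(n, h) = h + n² + 2*n (c(n, h) = (h + n) + (n + n²) = h + n² + 2*n)
B = 26
L(z) = 4/z
L(c(p(-1), U(-3)))*B = (4/(-18 + 2² + 2*2))*26 = (4/(-18 + 4 + 4))*26 = (4/(-10))*26 = (4*(-⅒))*26 = -⅖*26 = -52/5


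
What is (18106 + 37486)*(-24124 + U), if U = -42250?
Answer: -3689863408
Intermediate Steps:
(18106 + 37486)*(-24124 + U) = (18106 + 37486)*(-24124 - 42250) = 55592*(-66374) = -3689863408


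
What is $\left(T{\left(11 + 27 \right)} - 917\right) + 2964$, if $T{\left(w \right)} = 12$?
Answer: $2059$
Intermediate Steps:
$\left(T{\left(11 + 27 \right)} - 917\right) + 2964 = \left(12 - 917\right) + 2964 = -905 + 2964 = 2059$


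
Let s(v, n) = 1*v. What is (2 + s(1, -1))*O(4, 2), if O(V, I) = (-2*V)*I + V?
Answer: -36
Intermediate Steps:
O(V, I) = V - 2*I*V (O(V, I) = -2*I*V + V = V - 2*I*V)
s(v, n) = v
(2 + s(1, -1))*O(4, 2) = (2 + 1)*(4*(1 - 2*2)) = 3*(4*(1 - 4)) = 3*(4*(-3)) = 3*(-12) = -36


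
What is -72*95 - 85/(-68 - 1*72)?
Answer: -191503/28 ≈ -6839.4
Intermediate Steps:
-72*95 - 85/(-68 - 1*72) = -6840 - 85/(-68 - 72) = -6840 - 85/(-140) = -6840 - 85*(-1/140) = -6840 + 17/28 = -191503/28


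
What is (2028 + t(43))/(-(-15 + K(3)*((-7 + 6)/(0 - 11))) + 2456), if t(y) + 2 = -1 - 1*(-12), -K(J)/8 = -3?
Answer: 22407/27157 ≈ 0.82509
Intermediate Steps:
K(J) = 24 (K(J) = -8*(-3) = 24)
t(y) = 9 (t(y) = -2 + (-1 - 1*(-12)) = -2 + (-1 + 12) = -2 + 11 = 9)
(2028 + t(43))/(-(-15 + K(3)*((-7 + 6)/(0 - 11))) + 2456) = (2028 + 9)/(-(-15 + 24*((-7 + 6)/(0 - 11))) + 2456) = 2037/(-(-15 + 24*(-1/(-11))) + 2456) = 2037/(-(-15 + 24*(-1*(-1/11))) + 2456) = 2037/(-(-15 + 24*(1/11)) + 2456) = 2037/(-(-15 + 24/11) + 2456) = 2037/(-1*(-141/11) + 2456) = 2037/(141/11 + 2456) = 2037/(27157/11) = 2037*(11/27157) = 22407/27157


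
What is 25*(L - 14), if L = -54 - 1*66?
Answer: -3350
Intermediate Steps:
L = -120 (L = -54 - 66 = -120)
25*(L - 14) = 25*(-120 - 14) = 25*(-134) = -3350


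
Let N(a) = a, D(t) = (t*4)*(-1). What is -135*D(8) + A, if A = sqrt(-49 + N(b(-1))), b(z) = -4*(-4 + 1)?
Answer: 4320 + I*sqrt(37) ≈ 4320.0 + 6.0828*I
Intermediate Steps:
b(z) = 12 (b(z) = -4*(-3) = 12)
D(t) = -4*t (D(t) = (4*t)*(-1) = -4*t)
A = I*sqrt(37) (A = sqrt(-49 + 12) = sqrt(-37) = I*sqrt(37) ≈ 6.0828*I)
-135*D(8) + A = -(-540)*8 + I*sqrt(37) = -135*(-32) + I*sqrt(37) = 4320 + I*sqrt(37)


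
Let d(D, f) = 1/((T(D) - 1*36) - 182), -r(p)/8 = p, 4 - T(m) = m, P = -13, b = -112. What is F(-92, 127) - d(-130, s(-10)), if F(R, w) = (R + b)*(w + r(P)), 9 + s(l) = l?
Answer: -3958415/84 ≈ -47124.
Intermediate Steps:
T(m) = 4 - m
s(l) = -9 + l
r(p) = -8*p
F(R, w) = (-112 + R)*(104 + w) (F(R, w) = (R - 112)*(w - 8*(-13)) = (-112 + R)*(w + 104) = (-112 + R)*(104 + w))
d(D, f) = 1/(-214 - D) (d(D, f) = 1/(((4 - D) - 1*36) - 182) = 1/(((4 - D) - 36) - 182) = 1/((-32 - D) - 182) = 1/(-214 - D))
F(-92, 127) - d(-130, s(-10)) = (-11648 - 112*127 + 104*(-92) - 92*127) - (-1)/(214 - 130) = (-11648 - 14224 - 9568 - 11684) - (-1)/84 = -47124 - (-1)/84 = -47124 - 1*(-1/84) = -47124 + 1/84 = -3958415/84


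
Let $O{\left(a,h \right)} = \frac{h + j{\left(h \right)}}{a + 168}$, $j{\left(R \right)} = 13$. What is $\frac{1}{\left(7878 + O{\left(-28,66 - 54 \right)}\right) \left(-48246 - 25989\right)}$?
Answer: $- \frac{4}{2339346345} \approx -1.7099 \cdot 10^{-9}$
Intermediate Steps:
$O{\left(a,h \right)} = \frac{13 + h}{168 + a}$ ($O{\left(a,h \right)} = \frac{h + 13}{a + 168} = \frac{13 + h}{168 + a}$)
$\frac{1}{\left(7878 + O{\left(-28,66 - 54 \right)}\right) \left(-48246 - 25989\right)} = \frac{1}{\left(7878 + \frac{13 + \left(66 - 54\right)}{168 - 28}\right) \left(-48246 - 25989\right)} = \frac{1}{\left(7878 + \frac{13 + 12}{140}\right) \left(-74235\right)} = \frac{1}{\left(7878 + \frac{1}{140} \cdot 25\right) \left(-74235\right)} = \frac{1}{\left(7878 + \frac{5}{28}\right) \left(-74235\right)} = \frac{1}{\frac{220589}{28} \left(-74235\right)} = \frac{1}{- \frac{2339346345}{4}} = - \frac{4}{2339346345}$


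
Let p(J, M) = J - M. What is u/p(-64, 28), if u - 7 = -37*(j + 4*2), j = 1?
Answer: 163/46 ≈ 3.5435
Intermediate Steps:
u = -326 (u = 7 - 37*(1 + 4*2) = 7 - 37*(1 + 8) = 7 - 37*9 = 7 - 333 = -326)
u/p(-64, 28) = -326/(-64 - 1*28) = -326/(-64 - 28) = -326/(-92) = -326*(-1/92) = 163/46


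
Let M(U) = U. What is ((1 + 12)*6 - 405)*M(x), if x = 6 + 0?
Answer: -1962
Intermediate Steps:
x = 6
((1 + 12)*6 - 405)*M(x) = ((1 + 12)*6 - 405)*6 = (13*6 - 405)*6 = (78 - 405)*6 = -327*6 = -1962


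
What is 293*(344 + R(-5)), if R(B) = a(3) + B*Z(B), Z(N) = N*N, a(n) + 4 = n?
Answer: 63874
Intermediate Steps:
a(n) = -4 + n
Z(N) = N**2
R(B) = -1 + B**3 (R(B) = (-4 + 3) + B*B**2 = -1 + B**3)
293*(344 + R(-5)) = 293*(344 + (-1 + (-5)**3)) = 293*(344 + (-1 - 125)) = 293*(344 - 126) = 293*218 = 63874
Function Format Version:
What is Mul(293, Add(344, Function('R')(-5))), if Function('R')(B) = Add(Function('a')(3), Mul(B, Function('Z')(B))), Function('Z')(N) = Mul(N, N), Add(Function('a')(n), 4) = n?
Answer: 63874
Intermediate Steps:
Function('a')(n) = Add(-4, n)
Function('Z')(N) = Pow(N, 2)
Function('R')(B) = Add(-1, Pow(B, 3)) (Function('R')(B) = Add(Add(-4, 3), Mul(B, Pow(B, 2))) = Add(-1, Pow(B, 3)))
Mul(293, Add(344, Function('R')(-5))) = Mul(293, Add(344, Add(-1, Pow(-5, 3)))) = Mul(293, Add(344, Add(-1, -125))) = Mul(293, Add(344, -126)) = Mul(293, 218) = 63874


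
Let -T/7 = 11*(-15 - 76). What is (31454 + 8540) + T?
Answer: 47001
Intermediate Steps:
T = 7007 (T = -77*(-15 - 76) = -77*(-91) = -7*(-1001) = 7007)
(31454 + 8540) + T = (31454 + 8540) + 7007 = 39994 + 7007 = 47001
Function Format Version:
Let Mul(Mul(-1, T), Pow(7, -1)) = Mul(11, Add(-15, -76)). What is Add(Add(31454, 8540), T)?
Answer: 47001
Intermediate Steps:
T = 7007 (T = Mul(-7, Mul(11, Add(-15, -76))) = Mul(-7, Mul(11, -91)) = Mul(-7, -1001) = 7007)
Add(Add(31454, 8540), T) = Add(Add(31454, 8540), 7007) = Add(39994, 7007) = 47001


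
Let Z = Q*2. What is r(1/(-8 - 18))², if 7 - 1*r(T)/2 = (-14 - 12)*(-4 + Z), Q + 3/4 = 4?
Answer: 20736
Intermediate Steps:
Q = 13/4 (Q = -¾ + 4 = 13/4 ≈ 3.2500)
Z = 13/2 (Z = (13/4)*2 = 13/2 ≈ 6.5000)
r(T) = 144 (r(T) = 14 - 2*(-14 - 12)*(-4 + 13/2) = 14 - (-52)*5/2 = 14 - 2*(-65) = 14 + 130 = 144)
r(1/(-8 - 18))² = 144² = 20736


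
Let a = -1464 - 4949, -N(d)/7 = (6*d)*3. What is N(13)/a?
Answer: 1638/6413 ≈ 0.25542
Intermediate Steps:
N(d) = -126*d (N(d) = -7*6*d*3 = -126*d)
a = -6413
N(13)/a = -126*13/(-6413) = -1638*(-1/6413) = 1638/6413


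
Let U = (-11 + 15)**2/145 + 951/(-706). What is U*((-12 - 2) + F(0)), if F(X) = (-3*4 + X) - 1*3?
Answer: 126599/3530 ≈ 35.864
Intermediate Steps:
U = -126599/102370 (U = 4**2*(1/145) + 951*(-1/706) = 16*(1/145) - 951/706 = 16/145 - 951/706 = -126599/102370 ≈ -1.2367)
F(X) = -15 + X (F(X) = (-12 + X) - 3 = -15 + X)
U*((-12 - 2) + F(0)) = -126599*((-12 - 2) + (-15 + 0))/102370 = -126599*(-14 - 15)/102370 = -126599/102370*(-29) = 126599/3530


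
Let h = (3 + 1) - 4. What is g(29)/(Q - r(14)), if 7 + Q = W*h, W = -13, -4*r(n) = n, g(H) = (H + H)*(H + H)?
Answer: -6728/7 ≈ -961.14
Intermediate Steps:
g(H) = 4*H² (g(H) = (2*H)*(2*H) = 4*H²)
h = 0 (h = 4 - 4 = 0)
r(n) = -n/4
Q = -7 (Q = -7 - 13*0 = -7 + 0 = -7)
g(29)/(Q - r(14)) = (4*29²)/(-7 - (-1)*14/4) = (4*841)/(-7 - 1*(-7/2)) = 3364/(-7 + 7/2) = 3364/(-7/2) = 3364*(-2/7) = -6728/7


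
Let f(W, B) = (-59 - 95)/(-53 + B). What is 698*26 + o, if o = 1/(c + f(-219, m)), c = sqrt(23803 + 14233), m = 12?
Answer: 579962892043/31957400 + 1681*sqrt(9509)/31957400 ≈ 18148.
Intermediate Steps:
f(W, B) = -154/(-53 + B)
c = 2*sqrt(9509) (c = sqrt(38036) = 2*sqrt(9509) ≈ 195.03)
o = 1/(154/41 + 2*sqrt(9509)) (o = 1/(2*sqrt(9509) - 154/(-53 + 12)) = 1/(2*sqrt(9509) - 154/(-41)) = 1/(2*sqrt(9509) - 154*(-1/41)) = 1/(2*sqrt(9509) + 154/41) = 1/(154/41 + 2*sqrt(9509)) ≈ 0.0050306)
698*26 + o = 698*26 + (-3157/31957400 + 1681*sqrt(9509)/31957400) = 18148 + (-3157/31957400 + 1681*sqrt(9509)/31957400) = 579962892043/31957400 + 1681*sqrt(9509)/31957400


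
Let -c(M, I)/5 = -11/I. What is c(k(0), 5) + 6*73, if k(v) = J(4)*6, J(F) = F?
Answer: 449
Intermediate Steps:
k(v) = 24 (k(v) = 4*6 = 24)
c(M, I) = 55/I (c(M, I) = -(-55)/I = 55/I)
c(k(0), 5) + 6*73 = 55/5 + 6*73 = 55*(⅕) + 438 = 11 + 438 = 449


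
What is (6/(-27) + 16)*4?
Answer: 568/9 ≈ 63.111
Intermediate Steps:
(6/(-27) + 16)*4 = (6*(-1/27) + 16)*4 = (-2/9 + 16)*4 = (142/9)*4 = 568/9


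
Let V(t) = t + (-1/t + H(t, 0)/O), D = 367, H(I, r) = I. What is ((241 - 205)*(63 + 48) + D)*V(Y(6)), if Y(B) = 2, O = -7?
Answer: 74171/14 ≈ 5297.9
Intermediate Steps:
V(t) = -1/t + 6*t/7 (V(t) = t + (-1/t + t/(-7)) = t + (-1/t + t*(-⅐)) = t + (-1/t - t/7) = -1/t + 6*t/7)
((241 - 205)*(63 + 48) + D)*V(Y(6)) = ((241 - 205)*(63 + 48) + 367)*(-1/2 + (6/7)*2) = (36*111 + 367)*(-1*½ + 12/7) = (3996 + 367)*(-½ + 12/7) = 4363*(17/14) = 74171/14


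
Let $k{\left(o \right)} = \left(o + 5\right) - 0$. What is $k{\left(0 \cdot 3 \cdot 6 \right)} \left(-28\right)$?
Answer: $-140$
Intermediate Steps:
$k{\left(o \right)} = 5 + o$ ($k{\left(o \right)} = \left(5 + o\right) + 0 = 5 + o$)
$k{\left(0 \cdot 3 \cdot 6 \right)} \left(-28\right) = \left(5 + 0 \cdot 3 \cdot 6\right) \left(-28\right) = \left(5 + 0 \cdot 6\right) \left(-28\right) = \left(5 + 0\right) \left(-28\right) = 5 \left(-28\right) = -140$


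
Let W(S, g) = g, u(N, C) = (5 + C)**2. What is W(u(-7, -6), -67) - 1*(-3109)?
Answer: 3042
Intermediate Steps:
W(u(-7, -6), -67) - 1*(-3109) = -67 - 1*(-3109) = -67 + 3109 = 3042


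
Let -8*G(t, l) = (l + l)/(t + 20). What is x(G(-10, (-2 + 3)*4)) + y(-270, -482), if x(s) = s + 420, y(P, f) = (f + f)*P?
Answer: 2606999/10 ≈ 2.6070e+5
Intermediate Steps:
G(t, l) = -l/(4*(20 + t)) (G(t, l) = -(l + l)/(8*(t + 20)) = -2*l/(8*(20 + t)) = -l/(4*(20 + t)))
y(P, f) = 2*P*f (y(P, f) = (2*f)*P = 2*P*f)
x(s) = 420 + s
x(G(-10, (-2 + 3)*4)) + y(-270, -482) = (420 - (-2 + 3)*4/(80 + 4*(-10))) + 2*(-270)*(-482) = (420 - 1*4/(80 - 40)) + 260280 = (420 - 1*4/40) + 260280 = (420 - 1*4*1/40) + 260280 = (420 - ⅒) + 260280 = 4199/10 + 260280 = 2606999/10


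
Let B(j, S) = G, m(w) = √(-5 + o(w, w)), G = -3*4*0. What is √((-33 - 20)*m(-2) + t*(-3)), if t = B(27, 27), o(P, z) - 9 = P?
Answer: I*2^(¼)*√53 ≈ 8.6576*I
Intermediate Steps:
G = 0 (G = -12*0 = 0)
o(P, z) = 9 + P
m(w) = √(4 + w) (m(w) = √(-5 + (9 + w)) = √(4 + w))
B(j, S) = 0
t = 0
√((-33 - 20)*m(-2) + t*(-3)) = √((-33 - 20)*√(4 - 2) + 0*(-3)) = √(-53*√2 + 0) = √(-53*√2) = I*2^(¼)*√53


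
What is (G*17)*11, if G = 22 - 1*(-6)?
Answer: 5236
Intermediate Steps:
G = 28 (G = 22 + 6 = 28)
(G*17)*11 = (28*17)*11 = 476*11 = 5236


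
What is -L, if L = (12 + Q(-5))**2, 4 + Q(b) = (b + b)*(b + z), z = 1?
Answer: -2304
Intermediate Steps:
Q(b) = -4 + 2*b*(1 + b) (Q(b) = -4 + (b + b)*(b + 1) = -4 + (2*b)*(1 + b) = -4 + 2*b*(1 + b))
L = 2304 (L = (12 + (-4 + 2*(-5) + 2*(-5)**2))**2 = (12 + (-4 - 10 + 2*25))**2 = (12 + (-4 - 10 + 50))**2 = (12 + 36)**2 = 48**2 = 2304)
-L = -1*2304 = -2304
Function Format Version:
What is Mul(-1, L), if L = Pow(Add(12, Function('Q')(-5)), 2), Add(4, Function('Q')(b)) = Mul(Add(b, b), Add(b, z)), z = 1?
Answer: -2304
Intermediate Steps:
Function('Q')(b) = Add(-4, Mul(2, b, Add(1, b))) (Function('Q')(b) = Add(-4, Mul(Add(b, b), Add(b, 1))) = Add(-4, Mul(Mul(2, b), Add(1, b))) = Add(-4, Mul(2, b, Add(1, b))))
L = 2304 (L = Pow(Add(12, Add(-4, Mul(2, -5), Mul(2, Pow(-5, 2)))), 2) = Pow(Add(12, Add(-4, -10, Mul(2, 25))), 2) = Pow(Add(12, Add(-4, -10, 50)), 2) = Pow(Add(12, 36), 2) = Pow(48, 2) = 2304)
Mul(-1, L) = Mul(-1, 2304) = -2304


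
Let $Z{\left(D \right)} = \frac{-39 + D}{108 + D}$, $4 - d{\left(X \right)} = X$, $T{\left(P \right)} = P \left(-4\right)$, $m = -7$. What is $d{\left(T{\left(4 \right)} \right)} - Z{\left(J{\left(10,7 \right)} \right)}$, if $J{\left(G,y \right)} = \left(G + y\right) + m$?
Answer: $\frac{2389}{118} \approx 20.246$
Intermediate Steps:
$T{\left(P \right)} = - 4 P$
$d{\left(X \right)} = 4 - X$
$J{\left(G,y \right)} = -7 + G + y$ ($J{\left(G,y \right)} = \left(G + y\right) - 7 = -7 + G + y$)
$Z{\left(D \right)} = \frac{-39 + D}{108 + D}$
$d{\left(T{\left(4 \right)} \right)} - Z{\left(J{\left(10,7 \right)} \right)} = \left(4 - \left(-4\right) 4\right) - \frac{-39 + \left(-7 + 10 + 7\right)}{108 + \left(-7 + 10 + 7\right)} = \left(4 - -16\right) - \frac{-39 + 10}{108 + 10} = \left(4 + 16\right) - \frac{1}{118} \left(-29\right) = 20 - \frac{1}{118} \left(-29\right) = 20 - - \frac{29}{118} = 20 + \frac{29}{118} = \frac{2389}{118}$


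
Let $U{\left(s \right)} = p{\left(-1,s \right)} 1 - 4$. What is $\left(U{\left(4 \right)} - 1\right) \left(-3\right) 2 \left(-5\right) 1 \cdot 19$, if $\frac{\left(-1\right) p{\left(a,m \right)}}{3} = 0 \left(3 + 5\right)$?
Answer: $-2850$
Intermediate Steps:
$p{\left(a,m \right)} = 0$ ($p{\left(a,m \right)} = - 3 \cdot 0 \left(3 + 5\right) = - 3 \cdot 0 \cdot 8 = \left(-3\right) 0 = 0$)
$U{\left(s \right)} = -4$ ($U{\left(s \right)} = 0 \cdot 1 - 4 = 0 - 4 = -4$)
$\left(U{\left(4 \right)} - 1\right) \left(-3\right) 2 \left(-5\right) 1 \cdot 19 = \left(-4 - 1\right) \left(-3\right) 2 \left(-5\right) 1 \cdot 19 = \left(-5\right) \left(-3\right) \left(\left(-10\right) 1\right) 19 = 15 \left(-10\right) 19 = \left(-150\right) 19 = -2850$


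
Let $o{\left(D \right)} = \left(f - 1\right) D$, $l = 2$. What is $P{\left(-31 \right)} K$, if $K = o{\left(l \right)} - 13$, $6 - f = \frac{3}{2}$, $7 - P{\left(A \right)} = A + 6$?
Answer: $-192$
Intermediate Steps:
$P{\left(A \right)} = 1 - A$ ($P{\left(A \right)} = 7 - \left(A + 6\right) = 7 - \left(6 + A\right) = 1 - A$)
$f = \frac{9}{2}$ ($f = 6 - \frac{3}{2} = \frac{9}{2} \approx 4.5$)
$o{\left(D \right)} = \frac{7 D}{2}$ ($o{\left(D \right)} = \left(\frac{9}{2} - 1\right) D = \frac{7 D}{2}$)
$K = -6$ ($K = \frac{7}{2} \cdot 2 - 13 = 7 - 13 = -6$)
$P{\left(-31 \right)} K = \left(1 - -31\right) \left(-6\right) = \left(1 + 31\right) \left(-6\right) = 32 \left(-6\right) = -192$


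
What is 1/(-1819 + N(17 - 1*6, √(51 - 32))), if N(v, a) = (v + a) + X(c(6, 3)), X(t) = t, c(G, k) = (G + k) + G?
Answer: -1793/3214830 - √19/3214830 ≈ -0.00055908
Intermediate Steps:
c(G, k) = k + 2*G
N(v, a) = 15 + a + v (N(v, a) = (v + a) + (3 + 2*6) = (a + v) + (3 + 12) = (a + v) + 15 = 15 + a + v)
1/(-1819 + N(17 - 1*6, √(51 - 32))) = 1/(-1819 + (15 + √(51 - 32) + (17 - 1*6))) = 1/(-1819 + (15 + √19 + (17 - 6))) = 1/(-1819 + (15 + √19 + 11)) = 1/(-1819 + (26 + √19)) = 1/(-1793 + √19)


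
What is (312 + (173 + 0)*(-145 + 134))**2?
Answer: 2531281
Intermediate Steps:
(312 + (173 + 0)*(-145 + 134))**2 = (312 + 173*(-11))**2 = (312 - 1903)**2 = (-1591)**2 = 2531281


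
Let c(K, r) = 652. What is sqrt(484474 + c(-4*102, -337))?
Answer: sqrt(485126) ≈ 696.51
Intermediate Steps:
sqrt(484474 + c(-4*102, -337)) = sqrt(484474 + 652) = sqrt(485126)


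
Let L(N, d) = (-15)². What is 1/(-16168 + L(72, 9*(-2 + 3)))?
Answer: -1/15943 ≈ -6.2723e-5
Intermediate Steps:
L(N, d) = 225
1/(-16168 + L(72, 9*(-2 + 3))) = 1/(-16168 + 225) = 1/(-15943) = -1/15943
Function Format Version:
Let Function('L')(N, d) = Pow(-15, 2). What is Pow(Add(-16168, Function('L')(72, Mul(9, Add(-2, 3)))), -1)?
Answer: Rational(-1, 15943) ≈ -6.2723e-5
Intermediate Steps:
Function('L')(N, d) = 225
Pow(Add(-16168, Function('L')(72, Mul(9, Add(-2, 3)))), -1) = Pow(Add(-16168, 225), -1) = Pow(-15943, -1) = Rational(-1, 15943)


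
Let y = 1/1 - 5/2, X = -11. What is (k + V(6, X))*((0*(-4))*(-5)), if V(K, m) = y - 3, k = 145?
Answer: 0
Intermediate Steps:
y = -3/2 (y = 1*1 - 5*1/2 = 1 - 5/2 = -3/2 ≈ -1.5000)
V(K, m) = -9/2 (V(K, m) = -3/2 - 3 = -9/2)
(k + V(6, X))*((0*(-4))*(-5)) = (145 - 9/2)*((0*(-4))*(-5)) = 281*(0*(-5))/2 = (281/2)*0 = 0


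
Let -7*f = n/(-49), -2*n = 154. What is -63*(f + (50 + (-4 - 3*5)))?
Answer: -13572/7 ≈ -1938.9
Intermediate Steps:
n = -77 (n = -½*154 = -77)
f = -11/49 (f = -(-11)/(-49) = -(-11)*(-1)/49 = -⅐*11/7 = -11/49 ≈ -0.22449)
-63*(f + (50 + (-4 - 3*5))) = -63*(-11/49 + (50 + (-4 - 3*5))) = -63*(-11/49 + (50 + (-4 - 15))) = -63*(-11/49 + (50 - 19)) = -63*(-11/49 + 31) = -63*1508/49 = -13572/7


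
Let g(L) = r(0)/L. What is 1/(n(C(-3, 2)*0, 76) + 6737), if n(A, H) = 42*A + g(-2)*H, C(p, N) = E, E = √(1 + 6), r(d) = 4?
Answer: 1/6585 ≈ 0.00015186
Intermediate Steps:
E = √7 ≈ 2.6458
C(p, N) = √7
g(L) = 4/L
n(A, H) = -2*H + 42*A (n(A, H) = 42*A + (4/(-2))*H = 42*A + (4*(-½))*H = 42*A - 2*H = -2*H + 42*A)
1/(n(C(-3, 2)*0, 76) + 6737) = 1/((-2*76 + 42*(√7*0)) + 6737) = 1/((-152 + 42*0) + 6737) = 1/((-152 + 0) + 6737) = 1/(-152 + 6737) = 1/6585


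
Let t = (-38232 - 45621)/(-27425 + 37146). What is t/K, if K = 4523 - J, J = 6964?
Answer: 83853/23728961 ≈ 0.0035338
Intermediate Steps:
K = -2441 (K = 4523 - 1*6964 = 4523 - 6964 = -2441)
t = -83853/9721 ≈ -8.6260
t/K = -83853/9721/(-2441) = -83853/9721*(-1/2441) = 83853/23728961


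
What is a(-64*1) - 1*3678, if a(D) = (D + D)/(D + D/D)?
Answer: -231586/63 ≈ -3676.0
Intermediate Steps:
a(D) = 2*D/(1 + D) (a(D) = (2*D)/(D + 1) = (2*D)/(1 + D) = 2*D/(1 + D))
a(-64*1) - 1*3678 = 2*(-64*1)/(1 - 64*1) - 1*3678 = 2*(-64)/(1 - 64) - 3678 = 2*(-64)/(-63) - 3678 = 2*(-64)*(-1/63) - 3678 = 128/63 - 3678 = -231586/63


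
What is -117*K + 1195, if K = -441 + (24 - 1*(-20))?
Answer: 47644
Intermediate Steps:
K = -397 (K = -441 + (24 + 20) = -441 + 44 = -397)
-117*K + 1195 = -117*(-397) + 1195 = 46449 + 1195 = 47644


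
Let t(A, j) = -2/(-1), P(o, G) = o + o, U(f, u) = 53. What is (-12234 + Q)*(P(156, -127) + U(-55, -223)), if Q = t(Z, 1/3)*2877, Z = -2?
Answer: -2365200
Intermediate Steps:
P(o, G) = 2*o
t(A, j) = 2 (t(A, j) = -2*(-1) = 2)
Q = 5754 (Q = 2*2877 = 5754)
(-12234 + Q)*(P(156, -127) + U(-55, -223)) = (-12234 + 5754)*(2*156 + 53) = -6480*(312 + 53) = -6480*365 = -2365200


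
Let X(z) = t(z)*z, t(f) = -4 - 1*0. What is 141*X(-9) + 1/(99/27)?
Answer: 55839/11 ≈ 5076.3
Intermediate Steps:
t(f) = -4 (t(f) = -4 + 0 = -4)
X(z) = -4*z
141*X(-9) + 1/(99/27) = 141*(-4*(-9)) + 1/(99/27) = 141*36 + 1/(99*(1/27)) = 5076 + 1/(11/3) = 5076 + 3/11 = 55839/11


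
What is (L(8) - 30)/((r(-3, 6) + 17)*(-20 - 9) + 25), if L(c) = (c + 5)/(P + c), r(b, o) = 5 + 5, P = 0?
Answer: 227/6064 ≈ 0.037434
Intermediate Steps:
r(b, o) = 10
L(c) = (5 + c)/c (L(c) = (c + 5)/(0 + c) = (5 + c)/c)
(L(8) - 30)/((r(-3, 6) + 17)*(-20 - 9) + 25) = ((5 + 8)/8 - 30)/((10 + 17)*(-20 - 9) + 25) = ((⅛)*13 - 30)/(27*(-29) + 25) = (13/8 - 30)/(-783 + 25) = -227/8/(-758) = -227/8*(-1/758) = 227/6064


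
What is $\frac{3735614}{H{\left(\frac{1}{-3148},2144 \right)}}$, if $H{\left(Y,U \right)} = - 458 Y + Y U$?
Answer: $- \frac{20924756}{3} \approx -6.9749 \cdot 10^{6}$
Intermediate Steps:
$H{\left(Y,U \right)} = - 458 Y + U Y$
$\frac{3735614}{H{\left(\frac{1}{-3148},2144 \right)}} = \frac{3735614}{\frac{1}{-3148} \left(-458 + 2144\right)} = \frac{3735614}{\left(- \frac{1}{3148}\right) 1686} = \frac{3735614}{- \frac{843}{1574}} = 3735614 \left(- \frac{1574}{843}\right) = - \frac{20924756}{3}$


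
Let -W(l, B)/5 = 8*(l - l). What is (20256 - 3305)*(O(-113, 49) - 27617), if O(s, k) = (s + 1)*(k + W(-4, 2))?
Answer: -561162855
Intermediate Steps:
W(l, B) = 0 (W(l, B) = -40*(l - l) = -40*0 = -5*0 = 0)
O(s, k) = k*(1 + s) (O(s, k) = (s + 1)*(k + 0) = (1 + s)*k = k*(1 + s))
(20256 - 3305)*(O(-113, 49) - 27617) = (20256 - 3305)*(49*(1 - 113) - 27617) = 16951*(49*(-112) - 27617) = 16951*(-5488 - 27617) = 16951*(-33105) = -561162855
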